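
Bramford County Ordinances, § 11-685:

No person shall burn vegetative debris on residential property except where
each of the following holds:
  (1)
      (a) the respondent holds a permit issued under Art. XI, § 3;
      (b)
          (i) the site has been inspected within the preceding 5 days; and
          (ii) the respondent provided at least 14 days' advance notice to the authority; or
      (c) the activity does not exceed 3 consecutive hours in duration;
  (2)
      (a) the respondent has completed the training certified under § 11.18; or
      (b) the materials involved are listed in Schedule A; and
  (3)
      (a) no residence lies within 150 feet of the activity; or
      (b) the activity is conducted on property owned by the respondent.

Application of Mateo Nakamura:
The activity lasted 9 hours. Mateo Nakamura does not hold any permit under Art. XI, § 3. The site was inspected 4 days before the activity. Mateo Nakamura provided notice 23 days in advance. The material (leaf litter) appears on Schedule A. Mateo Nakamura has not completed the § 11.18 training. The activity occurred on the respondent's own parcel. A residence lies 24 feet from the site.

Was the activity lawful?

(a) holds permit — not satisfied.
(i) site inspected — met.
(ii) ≥14 days' notice — holds.
(b) = T AND T = true.
(c) ≤ 3 hrs duration — fails.
(1) = F OR T OR F = true.
(a) training certified — fails.
(b) Schedule A material — holds.
(2) = F OR T = true.
(a) no residence in 150 ft — fails.
(b) own property — satisfied.
(3): F OR T → true.
Overall = T AND T AND T = true.

Yes — lawful.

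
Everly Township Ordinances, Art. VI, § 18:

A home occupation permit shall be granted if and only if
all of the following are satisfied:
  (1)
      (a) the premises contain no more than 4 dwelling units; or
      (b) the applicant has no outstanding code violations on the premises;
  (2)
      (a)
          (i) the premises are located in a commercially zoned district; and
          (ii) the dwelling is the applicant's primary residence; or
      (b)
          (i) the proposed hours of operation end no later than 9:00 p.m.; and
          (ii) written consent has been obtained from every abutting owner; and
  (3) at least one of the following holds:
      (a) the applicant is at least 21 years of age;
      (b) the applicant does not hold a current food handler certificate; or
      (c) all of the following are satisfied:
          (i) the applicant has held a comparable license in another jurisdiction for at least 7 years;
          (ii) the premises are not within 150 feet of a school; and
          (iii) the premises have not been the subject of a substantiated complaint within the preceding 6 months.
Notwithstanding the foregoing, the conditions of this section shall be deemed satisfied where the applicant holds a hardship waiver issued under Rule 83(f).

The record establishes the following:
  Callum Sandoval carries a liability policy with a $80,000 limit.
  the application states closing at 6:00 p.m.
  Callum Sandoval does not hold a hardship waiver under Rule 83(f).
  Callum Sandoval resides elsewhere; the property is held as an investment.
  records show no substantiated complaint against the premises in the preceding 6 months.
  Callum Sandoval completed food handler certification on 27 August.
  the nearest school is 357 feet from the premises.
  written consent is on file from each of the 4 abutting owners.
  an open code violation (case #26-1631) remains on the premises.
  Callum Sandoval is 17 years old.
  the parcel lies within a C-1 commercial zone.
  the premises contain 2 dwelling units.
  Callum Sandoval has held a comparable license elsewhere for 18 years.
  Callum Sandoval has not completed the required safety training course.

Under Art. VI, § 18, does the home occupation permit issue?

Yes — granted.

(a) ≤ 4 units — satisfied.
(b) no code violations — fails.
(1) = T OR F = true.
(i) commercially zoned — holds.
(ii) primary residence — fails.
So (a) is not satisfied (T AND F).
(i) closes by 9 p.m. — satisfied.
(ii) all abutters consent — satisfied.
(b): T AND T → true.
So (2) is satisfied (F OR T).
(a) age ≥ 21 — fails.
(b) not (food handler cert.) — fails.
(i) prior license ≥ 7 yr — satisfied.
(ii) ≥150 ft from school — holds.
(iii) no complaint in 6 mo. — holds.
(c) = T AND T AND T = true.
(3): F OR F OR T → true.
So Overall is satisfied (T AND T AND T).
Exception (hardship waiver) — not satisfied.
Result: main true OR exception false → true.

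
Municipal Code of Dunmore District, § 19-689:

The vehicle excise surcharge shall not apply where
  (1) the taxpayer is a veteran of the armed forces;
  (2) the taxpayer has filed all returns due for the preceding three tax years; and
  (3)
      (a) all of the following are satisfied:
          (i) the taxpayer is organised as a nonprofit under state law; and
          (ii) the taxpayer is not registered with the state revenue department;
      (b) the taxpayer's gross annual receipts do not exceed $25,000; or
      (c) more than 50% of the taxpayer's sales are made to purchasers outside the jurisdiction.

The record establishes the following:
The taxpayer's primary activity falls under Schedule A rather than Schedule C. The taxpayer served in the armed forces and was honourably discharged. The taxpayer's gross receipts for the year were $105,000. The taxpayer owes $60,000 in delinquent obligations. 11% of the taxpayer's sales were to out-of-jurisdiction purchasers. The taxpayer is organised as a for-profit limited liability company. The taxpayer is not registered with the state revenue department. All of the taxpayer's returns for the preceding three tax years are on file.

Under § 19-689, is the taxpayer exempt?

No — not exempt.

(1) veteran — holds.
(2) returns current — met.
(i) nonprofit — not met.
(ii) not (state-registered) — satisfied.
(a): F AND T → false.
(b) receipts ≤ $25,000 — not satisfied.
(c) >50% out-of-jur. sales — fails.
So (3) is not satisfied (F OR F OR F).
Overall: T AND T AND F → false.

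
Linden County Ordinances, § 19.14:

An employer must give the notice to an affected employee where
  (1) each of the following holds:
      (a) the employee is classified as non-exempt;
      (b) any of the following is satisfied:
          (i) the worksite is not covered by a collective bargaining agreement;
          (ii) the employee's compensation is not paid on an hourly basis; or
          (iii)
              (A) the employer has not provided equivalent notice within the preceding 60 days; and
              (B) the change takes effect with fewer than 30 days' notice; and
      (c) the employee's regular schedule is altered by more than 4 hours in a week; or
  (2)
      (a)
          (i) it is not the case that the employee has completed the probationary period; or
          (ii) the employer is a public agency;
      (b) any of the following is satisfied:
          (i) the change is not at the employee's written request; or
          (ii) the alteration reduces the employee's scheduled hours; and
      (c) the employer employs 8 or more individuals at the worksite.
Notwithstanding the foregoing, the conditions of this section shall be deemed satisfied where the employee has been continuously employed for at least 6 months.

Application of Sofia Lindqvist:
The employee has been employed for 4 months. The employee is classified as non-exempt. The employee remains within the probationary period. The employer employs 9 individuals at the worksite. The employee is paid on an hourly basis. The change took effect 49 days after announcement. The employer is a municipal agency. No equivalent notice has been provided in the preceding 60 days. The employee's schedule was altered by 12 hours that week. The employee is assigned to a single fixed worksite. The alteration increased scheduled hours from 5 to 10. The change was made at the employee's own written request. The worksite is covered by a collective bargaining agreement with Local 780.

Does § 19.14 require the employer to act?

(a) non-exempt — met.
(i) no CBA — not satisfied.
(ii) not (hourly-paid) — fails.
(A) no recent notice — holds.
(B) < 30 days' notice — fails.
So (iii) is not satisfied (T AND F).
(b): F OR F OR F → false.
(c) schedule shift > 4h — satisfied.
So (1) is not satisfied (T AND F AND T).
(i) not (past probation) — holds.
(ii) public agency — satisfied.
(a): T OR T → true.
(i) not employee-requested — not met.
(ii) hours reduced — not satisfied.
So (b) is not satisfied (F OR F).
(c) ≥ 8 at site — met.
(2): T AND F AND T → false.
Overall: F OR F → false.
Exception (tenure ≥ 6 mo.) — not satisfied.
Result: main false OR exception false → false.

No — not required.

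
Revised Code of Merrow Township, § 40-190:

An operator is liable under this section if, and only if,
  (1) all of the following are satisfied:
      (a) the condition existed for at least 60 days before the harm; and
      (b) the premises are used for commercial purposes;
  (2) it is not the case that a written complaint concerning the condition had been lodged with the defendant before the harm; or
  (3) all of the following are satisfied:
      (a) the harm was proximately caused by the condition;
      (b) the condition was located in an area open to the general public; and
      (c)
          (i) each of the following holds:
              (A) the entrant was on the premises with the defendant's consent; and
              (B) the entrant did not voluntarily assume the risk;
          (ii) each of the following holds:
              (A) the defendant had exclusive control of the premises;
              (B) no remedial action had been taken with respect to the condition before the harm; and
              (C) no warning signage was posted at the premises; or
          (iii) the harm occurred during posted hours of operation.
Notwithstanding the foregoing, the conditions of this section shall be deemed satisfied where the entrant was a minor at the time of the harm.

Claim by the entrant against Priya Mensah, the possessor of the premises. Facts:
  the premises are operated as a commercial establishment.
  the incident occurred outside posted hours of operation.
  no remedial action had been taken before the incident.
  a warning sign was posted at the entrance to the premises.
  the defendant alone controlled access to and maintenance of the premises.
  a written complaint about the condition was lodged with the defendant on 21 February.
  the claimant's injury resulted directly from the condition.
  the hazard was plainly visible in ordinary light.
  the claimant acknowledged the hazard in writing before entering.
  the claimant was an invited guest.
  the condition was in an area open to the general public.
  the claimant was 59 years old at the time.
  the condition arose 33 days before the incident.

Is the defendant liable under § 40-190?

No — not liable.

(a) condition ≥60 days old — not met.
(b) commercial use — holds.
(1) = F AND T = false.
(2) not (complaint lodged) — not met.
(a) proximate cause — holds.
(b) public area — holds.
(A) consent to enter — holds.
(B) no assumed risk — not met.
So (i) is not satisfied (T AND F).
(A) exclusive control — satisfied.
(B) no remedial action — holds.
(C) no signage posted — not satisfied.
(ii) = T AND T AND F = false.
(iii) during posted hours — fails.
So (c) is not satisfied (F OR F OR F).
(3): T AND T AND F → false.
Overall: F OR F OR F → false.
Exception (entrant a minor) — not satisfied.
Result: main false OR exception false → false.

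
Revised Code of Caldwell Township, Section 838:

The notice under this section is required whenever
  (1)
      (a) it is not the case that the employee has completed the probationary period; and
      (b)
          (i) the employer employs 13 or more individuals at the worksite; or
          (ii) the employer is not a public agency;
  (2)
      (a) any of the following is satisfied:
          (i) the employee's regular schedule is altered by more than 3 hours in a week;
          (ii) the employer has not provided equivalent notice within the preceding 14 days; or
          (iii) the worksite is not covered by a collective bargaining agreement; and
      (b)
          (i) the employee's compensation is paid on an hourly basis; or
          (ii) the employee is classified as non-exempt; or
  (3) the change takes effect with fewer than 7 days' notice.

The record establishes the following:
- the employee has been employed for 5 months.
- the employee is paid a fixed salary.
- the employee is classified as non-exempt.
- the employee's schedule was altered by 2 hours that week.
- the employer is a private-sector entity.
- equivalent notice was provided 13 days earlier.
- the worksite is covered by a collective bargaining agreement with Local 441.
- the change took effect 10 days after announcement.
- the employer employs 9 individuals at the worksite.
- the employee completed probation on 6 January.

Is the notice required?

No — not required.

(a) not (past probation) — fails.
(i) ≥ 13 at site — fails.
(ii) not (public agency) — met.
(b) = F OR T = true.
So (1) is not satisfied (F AND T).
(i) schedule shift > 3h — fails.
(ii) no recent notice — not satisfied.
(iii) no CBA — fails.
(a) = F OR F OR F = false.
(i) hourly-paid — not met.
(ii) non-exempt — holds.
(b) = F OR T = true.
(2) = F AND T = false.
(3) < 7 days' notice — fails.
So Overall is not satisfied (F OR F OR F).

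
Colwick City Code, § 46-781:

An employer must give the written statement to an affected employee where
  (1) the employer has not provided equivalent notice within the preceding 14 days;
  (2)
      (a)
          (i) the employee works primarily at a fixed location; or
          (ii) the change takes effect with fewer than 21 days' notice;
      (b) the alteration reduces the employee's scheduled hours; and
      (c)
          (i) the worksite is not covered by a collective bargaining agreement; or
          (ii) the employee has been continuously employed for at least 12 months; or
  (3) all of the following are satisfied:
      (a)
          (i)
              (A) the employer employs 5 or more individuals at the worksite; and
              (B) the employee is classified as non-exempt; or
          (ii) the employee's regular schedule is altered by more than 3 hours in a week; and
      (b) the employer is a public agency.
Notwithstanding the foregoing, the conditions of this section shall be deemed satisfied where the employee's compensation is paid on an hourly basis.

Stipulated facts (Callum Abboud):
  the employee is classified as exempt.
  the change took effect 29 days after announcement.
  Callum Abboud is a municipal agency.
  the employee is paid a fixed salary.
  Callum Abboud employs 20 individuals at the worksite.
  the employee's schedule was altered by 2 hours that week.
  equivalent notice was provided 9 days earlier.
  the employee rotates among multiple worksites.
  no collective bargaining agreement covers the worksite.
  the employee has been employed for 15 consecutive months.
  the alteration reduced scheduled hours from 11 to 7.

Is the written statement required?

No — not required.

(1) no recent notice — not met.
(i) fixed location — not satisfied.
(ii) < 21 days' notice — not met.
(a) = F OR F = false.
(b) hours reduced — satisfied.
(i) no CBA — satisfied.
(ii) tenure ≥ 12 mo. — met.
So (c) is satisfied (T OR T).
So (2) is not satisfied (F AND T AND T).
(A) ≥ 5 at site — satisfied.
(B) non-exempt — fails.
(i) = T AND F = false.
(ii) schedule shift > 3h — not satisfied.
(a): F OR F → false.
(b) public agency — met.
So (3) is not satisfied (F AND T).
So Overall is not satisfied (F OR F OR F).
Exception (hourly-paid) — not satisfied.
Result: main false OR exception false → false.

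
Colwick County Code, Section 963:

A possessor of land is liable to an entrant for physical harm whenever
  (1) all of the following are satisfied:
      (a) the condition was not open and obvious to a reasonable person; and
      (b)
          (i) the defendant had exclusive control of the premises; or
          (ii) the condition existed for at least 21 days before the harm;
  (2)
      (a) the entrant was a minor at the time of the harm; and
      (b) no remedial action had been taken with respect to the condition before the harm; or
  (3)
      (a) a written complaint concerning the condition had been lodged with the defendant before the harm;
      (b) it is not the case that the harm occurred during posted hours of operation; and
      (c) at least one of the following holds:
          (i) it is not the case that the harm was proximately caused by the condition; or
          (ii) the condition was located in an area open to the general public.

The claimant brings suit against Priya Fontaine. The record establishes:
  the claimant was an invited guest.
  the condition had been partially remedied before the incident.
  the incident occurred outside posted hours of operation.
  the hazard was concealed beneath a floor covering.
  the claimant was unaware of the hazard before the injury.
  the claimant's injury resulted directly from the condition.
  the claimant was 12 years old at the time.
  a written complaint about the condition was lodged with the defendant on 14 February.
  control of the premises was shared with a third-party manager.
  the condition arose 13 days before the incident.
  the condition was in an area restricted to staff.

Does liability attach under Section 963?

No — not liable.

(a) not open/obvious — satisfied.
(i) exclusive control — not met.
(ii) condition ≥21 days old — not satisfied.
(b): F OR F → false.
(1): T AND F → false.
(a) entrant a minor — satisfied.
(b) no remedial action — not met.
(2): T AND F → false.
(a) complaint lodged — holds.
(b) not (during posted hours) — holds.
(i) not (proximate cause) — fails.
(ii) public area — not met.
(c) = F OR F = false.
(3): T AND T AND F → false.
Overall = F OR F OR F = false.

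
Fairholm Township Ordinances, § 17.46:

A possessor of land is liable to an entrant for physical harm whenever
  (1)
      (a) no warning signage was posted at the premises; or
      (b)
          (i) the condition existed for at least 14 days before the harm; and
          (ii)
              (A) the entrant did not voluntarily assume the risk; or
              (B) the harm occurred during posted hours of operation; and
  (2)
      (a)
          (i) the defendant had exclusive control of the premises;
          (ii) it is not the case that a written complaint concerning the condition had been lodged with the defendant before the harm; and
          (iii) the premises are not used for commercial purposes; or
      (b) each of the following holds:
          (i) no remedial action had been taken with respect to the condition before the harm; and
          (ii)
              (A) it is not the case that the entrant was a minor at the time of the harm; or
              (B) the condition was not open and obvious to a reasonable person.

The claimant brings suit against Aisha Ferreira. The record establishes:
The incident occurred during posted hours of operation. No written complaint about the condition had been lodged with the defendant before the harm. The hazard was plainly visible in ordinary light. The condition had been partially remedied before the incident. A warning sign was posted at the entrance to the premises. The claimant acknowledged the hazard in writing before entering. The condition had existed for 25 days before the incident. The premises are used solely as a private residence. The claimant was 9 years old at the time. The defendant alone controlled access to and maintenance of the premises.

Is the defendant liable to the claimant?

(a) no signage posted — fails.
(i) condition ≥14 days old — met.
(A) no assumed risk — fails.
(B) during posted hours — met.
(ii) = F OR T = true.
(b) = T AND T = true.
(1) = F OR T = true.
(i) exclusive control — satisfied.
(ii) not (complaint lodged) — met.
(iii) not (commercial use) — satisfied.
(a) = T AND T AND T = true.
(i) no remedial action — not satisfied.
(A) not (entrant a minor) — not met.
(B) not open/obvious — not met.
(ii): F OR F → false.
So (b) is not satisfied (F AND F).
(2) = T OR F = true.
Overall: T AND T → true.

Yes — liable.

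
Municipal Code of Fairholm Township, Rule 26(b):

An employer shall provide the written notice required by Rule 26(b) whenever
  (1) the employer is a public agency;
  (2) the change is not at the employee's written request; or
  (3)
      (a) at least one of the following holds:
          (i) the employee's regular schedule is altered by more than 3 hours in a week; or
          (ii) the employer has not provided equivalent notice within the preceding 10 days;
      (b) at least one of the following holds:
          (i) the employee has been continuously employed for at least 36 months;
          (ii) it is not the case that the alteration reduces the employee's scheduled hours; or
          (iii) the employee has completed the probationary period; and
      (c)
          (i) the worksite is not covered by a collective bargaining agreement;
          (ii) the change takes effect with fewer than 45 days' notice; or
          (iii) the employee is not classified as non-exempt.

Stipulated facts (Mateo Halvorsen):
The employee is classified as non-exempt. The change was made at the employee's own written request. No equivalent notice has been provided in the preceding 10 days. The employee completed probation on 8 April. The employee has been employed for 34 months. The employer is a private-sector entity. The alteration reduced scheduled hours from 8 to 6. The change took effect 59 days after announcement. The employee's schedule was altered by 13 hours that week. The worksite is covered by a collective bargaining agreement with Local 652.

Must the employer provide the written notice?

No — not required.

(1) public agency — not met.
(2) not employee-requested — fails.
(i) schedule shift > 3h — holds.
(ii) no recent notice — satisfied.
(a): T OR T → true.
(i) tenure ≥ 36 mo. — fails.
(ii) not (hours reduced) — not met.
(iii) past probation — satisfied.
So (b) is satisfied (F OR F OR T).
(i) no CBA — not met.
(ii) < 45 days' notice — not satisfied.
(iii) not (non-exempt) — fails.
(c) = F OR F OR F = false.
So (3) is not satisfied (T AND T AND F).
Overall: F OR F OR F → false.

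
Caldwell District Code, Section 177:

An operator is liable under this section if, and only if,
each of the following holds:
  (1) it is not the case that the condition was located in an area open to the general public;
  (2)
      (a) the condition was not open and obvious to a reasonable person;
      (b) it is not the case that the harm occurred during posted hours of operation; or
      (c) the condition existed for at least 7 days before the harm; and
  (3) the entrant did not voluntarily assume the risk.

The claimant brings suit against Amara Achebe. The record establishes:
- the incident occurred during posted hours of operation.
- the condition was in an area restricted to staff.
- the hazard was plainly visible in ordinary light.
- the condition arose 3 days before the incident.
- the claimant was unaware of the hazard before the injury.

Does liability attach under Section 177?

(1) not (public area) — met.
(a) not open/obvious — not met.
(b) not (during posted hours) — not met.
(c) condition ≥7 days old — not met.
So (2) is not satisfied (F OR F OR F).
(3) no assumed risk — met.
Overall = T AND F AND T = false.

No — not liable.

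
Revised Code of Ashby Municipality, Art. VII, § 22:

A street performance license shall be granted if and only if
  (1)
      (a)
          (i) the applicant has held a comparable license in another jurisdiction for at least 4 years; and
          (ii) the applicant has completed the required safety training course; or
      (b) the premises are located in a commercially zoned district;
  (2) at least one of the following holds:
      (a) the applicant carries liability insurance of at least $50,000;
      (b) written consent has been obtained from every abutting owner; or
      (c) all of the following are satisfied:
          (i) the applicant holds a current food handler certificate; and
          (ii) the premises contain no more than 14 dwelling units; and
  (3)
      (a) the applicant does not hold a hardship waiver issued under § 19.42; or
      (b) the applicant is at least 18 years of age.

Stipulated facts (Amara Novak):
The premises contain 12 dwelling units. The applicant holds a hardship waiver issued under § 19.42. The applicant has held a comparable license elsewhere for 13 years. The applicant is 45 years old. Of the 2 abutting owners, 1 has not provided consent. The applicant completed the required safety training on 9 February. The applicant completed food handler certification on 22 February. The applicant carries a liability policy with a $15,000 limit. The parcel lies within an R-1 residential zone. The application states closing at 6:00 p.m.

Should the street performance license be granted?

Yes — granted.

(i) prior license ≥ 4 yr — met.
(ii) safety training — met.
(a): T AND T → true.
(b) commercially zoned — not satisfied.
So (1) is satisfied (T OR F).
(a) insurance ≥ $50,000 — not satisfied.
(b) all abutters consent — not met.
(i) food handler cert. — met.
(ii) ≤ 14 units — satisfied.
So (c) is satisfied (T AND T).
(2) = F OR F OR T = true.
(a) not (hardship waiver) — not met.
(b) age ≥ 18 — met.
(3): F OR T → true.
Overall = T AND T AND T = true.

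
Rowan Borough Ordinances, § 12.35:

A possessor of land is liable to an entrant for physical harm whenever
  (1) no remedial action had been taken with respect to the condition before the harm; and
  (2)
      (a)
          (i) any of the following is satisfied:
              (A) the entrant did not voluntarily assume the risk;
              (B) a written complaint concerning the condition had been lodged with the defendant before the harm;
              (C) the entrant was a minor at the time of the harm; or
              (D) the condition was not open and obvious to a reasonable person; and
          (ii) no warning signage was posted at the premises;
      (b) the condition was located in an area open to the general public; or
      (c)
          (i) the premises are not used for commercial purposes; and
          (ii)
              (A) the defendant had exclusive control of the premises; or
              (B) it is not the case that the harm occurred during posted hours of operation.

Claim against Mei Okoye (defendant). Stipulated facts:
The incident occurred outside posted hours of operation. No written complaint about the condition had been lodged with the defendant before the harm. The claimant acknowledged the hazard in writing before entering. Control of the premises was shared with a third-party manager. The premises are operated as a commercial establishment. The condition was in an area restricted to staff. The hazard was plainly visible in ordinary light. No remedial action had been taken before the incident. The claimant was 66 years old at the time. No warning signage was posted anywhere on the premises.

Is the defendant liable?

(1) no remedial action — holds.
(A) no assumed risk — fails.
(B) complaint lodged — fails.
(C) entrant a minor — fails.
(D) not open/obvious — fails.
(i) = F OR F OR F OR F = false.
(ii) no signage posted — holds.
(a): F AND T → false.
(b) public area — not satisfied.
(i) not (commercial use) — fails.
(A) exclusive control — fails.
(B) not (during posted hours) — met.
(ii): F OR T → true.
(c) = F AND T = false.
(2) = F OR F OR F = false.
Overall: T AND F → false.

No — not liable.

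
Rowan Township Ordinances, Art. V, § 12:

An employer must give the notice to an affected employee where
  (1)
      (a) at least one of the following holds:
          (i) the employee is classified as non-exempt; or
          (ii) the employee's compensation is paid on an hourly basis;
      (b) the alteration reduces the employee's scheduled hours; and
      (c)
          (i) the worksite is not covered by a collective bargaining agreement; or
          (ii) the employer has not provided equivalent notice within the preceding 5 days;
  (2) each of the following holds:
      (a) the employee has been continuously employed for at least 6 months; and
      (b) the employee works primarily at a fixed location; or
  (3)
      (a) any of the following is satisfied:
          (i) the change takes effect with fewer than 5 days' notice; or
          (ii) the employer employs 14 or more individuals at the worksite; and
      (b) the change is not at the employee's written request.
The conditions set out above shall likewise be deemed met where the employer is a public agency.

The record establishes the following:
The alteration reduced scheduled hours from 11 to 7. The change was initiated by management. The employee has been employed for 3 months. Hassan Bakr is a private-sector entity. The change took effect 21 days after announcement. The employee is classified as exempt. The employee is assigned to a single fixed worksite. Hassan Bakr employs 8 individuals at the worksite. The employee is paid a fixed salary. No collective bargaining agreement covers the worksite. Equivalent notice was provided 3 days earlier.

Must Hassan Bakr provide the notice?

No — not required.

(i) non-exempt — not satisfied.
(ii) hourly-paid — fails.
(a): F OR F → false.
(b) hours reduced — satisfied.
(i) no CBA — met.
(ii) no recent notice — not met.
(c): T OR F → true.
(1) = F AND T AND T = false.
(a) tenure ≥ 6 mo. — not met.
(b) fixed location — holds.
(2) = F AND T = false.
(i) < 5 days' notice — fails.
(ii) ≥ 14 at site — not satisfied.
(a): F OR F → false.
(b) not employee-requested — satisfied.
(3) = F AND T = false.
Overall = F OR F OR F = false.
Exception (public agency) — not satisfied.
Result: main false OR exception false → false.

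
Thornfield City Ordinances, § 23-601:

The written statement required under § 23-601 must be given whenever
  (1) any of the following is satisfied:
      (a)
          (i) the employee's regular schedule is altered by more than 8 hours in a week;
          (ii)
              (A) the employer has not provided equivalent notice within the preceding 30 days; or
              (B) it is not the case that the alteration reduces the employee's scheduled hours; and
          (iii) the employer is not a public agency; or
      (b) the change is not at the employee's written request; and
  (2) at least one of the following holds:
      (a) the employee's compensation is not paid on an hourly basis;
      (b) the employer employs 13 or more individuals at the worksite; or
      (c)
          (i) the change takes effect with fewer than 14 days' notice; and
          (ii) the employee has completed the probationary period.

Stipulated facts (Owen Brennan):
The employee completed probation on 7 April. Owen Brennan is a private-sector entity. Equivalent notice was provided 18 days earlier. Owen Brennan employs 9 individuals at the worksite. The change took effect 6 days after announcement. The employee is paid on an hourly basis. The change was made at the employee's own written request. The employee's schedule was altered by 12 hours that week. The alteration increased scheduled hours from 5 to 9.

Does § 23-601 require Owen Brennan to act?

(i) schedule shift > 8h — satisfied.
(A) no recent notice — not satisfied.
(B) not (hours reduced) — holds.
(ii): F OR T → true.
(iii) not (public agency) — holds.
So (a) is satisfied (T AND T AND T).
(b) not employee-requested — not met.
So (1) is satisfied (T OR F).
(a) not (hourly-paid) — fails.
(b) ≥ 13 at site — not met.
(i) < 14 days' notice — met.
(ii) past probation — holds.
(c): T AND T → true.
(2) = F OR F OR T = true.
Overall = T AND T = true.

Yes — required.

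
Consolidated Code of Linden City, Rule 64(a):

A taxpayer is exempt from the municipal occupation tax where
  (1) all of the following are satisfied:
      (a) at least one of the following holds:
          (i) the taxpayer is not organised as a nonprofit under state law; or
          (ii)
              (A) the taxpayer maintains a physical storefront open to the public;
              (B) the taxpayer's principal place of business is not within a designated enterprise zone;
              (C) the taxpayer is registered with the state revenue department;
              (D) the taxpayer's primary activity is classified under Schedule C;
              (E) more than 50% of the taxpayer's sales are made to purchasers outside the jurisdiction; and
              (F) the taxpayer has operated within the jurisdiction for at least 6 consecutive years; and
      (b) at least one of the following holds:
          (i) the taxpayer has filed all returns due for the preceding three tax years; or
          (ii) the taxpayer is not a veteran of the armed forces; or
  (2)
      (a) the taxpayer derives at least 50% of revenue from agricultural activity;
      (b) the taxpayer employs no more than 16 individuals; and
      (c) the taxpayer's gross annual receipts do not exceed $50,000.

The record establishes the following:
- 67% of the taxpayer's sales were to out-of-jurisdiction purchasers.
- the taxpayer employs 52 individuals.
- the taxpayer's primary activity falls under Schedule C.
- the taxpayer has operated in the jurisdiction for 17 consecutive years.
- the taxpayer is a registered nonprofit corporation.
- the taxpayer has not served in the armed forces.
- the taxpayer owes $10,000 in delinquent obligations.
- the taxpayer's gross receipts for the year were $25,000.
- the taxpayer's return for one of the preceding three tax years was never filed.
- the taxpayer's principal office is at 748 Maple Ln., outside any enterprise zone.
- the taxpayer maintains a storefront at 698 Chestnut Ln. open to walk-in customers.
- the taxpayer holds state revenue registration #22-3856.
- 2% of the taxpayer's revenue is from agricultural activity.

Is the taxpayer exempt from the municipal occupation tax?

Yes — exempt.

(i) not (nonprofit) — not satisfied.
(A) has storefront — met.
(B) not (in enterprise zone) — satisfied.
(C) state-registered — met.
(D) Schedule C activity — met.
(E) >50% out-of-jur. sales — holds.
(F) ≥ 6 yrs in jurisdiction — satisfied.
(ii) = T AND T AND T AND T AND T AND T = true.
(a) = F OR T = true.
(i) returns current — not met.
(ii) not (veteran) — holds.
(b) = F OR T = true.
So (1) is satisfied (T AND T).
(a) ≥50% agricultural — not satisfied.
(b) ≤ 16 employees — not met.
(c) receipts ≤ $50,000 — satisfied.
(2): F AND F AND T → false.
So Overall is satisfied (T OR F).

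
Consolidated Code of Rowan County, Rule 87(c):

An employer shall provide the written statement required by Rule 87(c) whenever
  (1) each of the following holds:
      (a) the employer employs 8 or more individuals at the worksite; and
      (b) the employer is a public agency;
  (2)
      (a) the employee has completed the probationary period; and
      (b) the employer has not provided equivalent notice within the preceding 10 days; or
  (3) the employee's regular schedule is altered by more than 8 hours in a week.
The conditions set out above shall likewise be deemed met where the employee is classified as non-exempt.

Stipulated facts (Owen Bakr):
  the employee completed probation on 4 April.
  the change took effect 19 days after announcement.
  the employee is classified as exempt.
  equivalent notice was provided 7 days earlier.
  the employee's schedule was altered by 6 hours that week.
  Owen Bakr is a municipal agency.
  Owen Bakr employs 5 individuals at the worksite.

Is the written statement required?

No — not required.

(a) ≥ 8 at site — not satisfied.
(b) public agency — holds.
(1) = F AND T = false.
(a) past probation — holds.
(b) no recent notice — fails.
So (2) is not satisfied (T AND F).
(3) schedule shift > 8h — not satisfied.
So Overall is not satisfied (F OR F OR F).
Exception (non-exempt) — not satisfied.
Result: main false OR exception false → false.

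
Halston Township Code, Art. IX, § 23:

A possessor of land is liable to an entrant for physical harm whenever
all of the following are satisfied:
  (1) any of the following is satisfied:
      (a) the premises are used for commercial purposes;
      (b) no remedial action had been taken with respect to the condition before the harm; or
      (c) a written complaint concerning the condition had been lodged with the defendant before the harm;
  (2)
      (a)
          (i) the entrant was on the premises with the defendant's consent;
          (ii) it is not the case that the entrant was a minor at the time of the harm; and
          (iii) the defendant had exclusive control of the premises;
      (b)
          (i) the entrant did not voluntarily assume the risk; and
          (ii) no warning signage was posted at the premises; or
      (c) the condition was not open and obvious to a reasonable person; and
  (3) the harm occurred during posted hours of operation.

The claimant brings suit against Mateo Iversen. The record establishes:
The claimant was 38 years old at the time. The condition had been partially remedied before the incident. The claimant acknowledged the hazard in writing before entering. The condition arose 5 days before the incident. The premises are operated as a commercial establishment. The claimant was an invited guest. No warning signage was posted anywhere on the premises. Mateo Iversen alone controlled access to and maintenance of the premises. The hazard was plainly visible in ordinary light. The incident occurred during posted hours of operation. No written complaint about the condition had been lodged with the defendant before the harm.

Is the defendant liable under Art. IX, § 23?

Yes — liable.

(a) commercial use — satisfied.
(b) no remedial action — not met.
(c) complaint lodged — not satisfied.
(1) = T OR F OR F = true.
(i) consent to enter — met.
(ii) not (entrant a minor) — satisfied.
(iii) exclusive control — met.
So (a) is satisfied (T AND T AND T).
(i) no assumed risk — not met.
(ii) no signage posted — holds.
So (b) is not satisfied (F AND T).
(c) not open/obvious — not met.
(2): T OR F OR F → true.
(3) during posted hours — satisfied.
Overall = T AND T AND T = true.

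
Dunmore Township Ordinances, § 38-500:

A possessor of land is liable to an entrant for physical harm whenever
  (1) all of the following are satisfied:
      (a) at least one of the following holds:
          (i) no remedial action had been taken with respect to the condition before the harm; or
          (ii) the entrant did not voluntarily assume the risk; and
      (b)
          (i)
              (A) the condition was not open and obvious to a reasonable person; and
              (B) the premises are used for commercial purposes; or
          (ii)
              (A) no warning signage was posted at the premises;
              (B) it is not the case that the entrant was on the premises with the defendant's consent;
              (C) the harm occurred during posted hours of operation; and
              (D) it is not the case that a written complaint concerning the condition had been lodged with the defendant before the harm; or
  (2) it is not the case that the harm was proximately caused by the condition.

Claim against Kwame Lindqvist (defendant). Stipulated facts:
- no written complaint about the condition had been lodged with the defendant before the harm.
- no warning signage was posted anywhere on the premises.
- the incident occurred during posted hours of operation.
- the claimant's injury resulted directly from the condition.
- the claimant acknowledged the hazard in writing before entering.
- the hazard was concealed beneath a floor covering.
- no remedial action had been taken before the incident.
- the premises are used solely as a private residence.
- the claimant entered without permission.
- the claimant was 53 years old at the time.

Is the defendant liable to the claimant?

Yes — liable.

(i) no remedial action — met.
(ii) no assumed risk — fails.
So (a) is satisfied (T OR F).
(A) not open/obvious — met.
(B) commercial use — fails.
(i): T AND F → false.
(A) no signage posted — holds.
(B) not (consent to enter) — met.
(C) during posted hours — met.
(D) not (complaint lodged) — satisfied.
(ii): T AND T AND T AND T → true.
So (b) is satisfied (F OR T).
(1): T AND T → true.
(2) not (proximate cause) — fails.
So Overall is satisfied (T OR F).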